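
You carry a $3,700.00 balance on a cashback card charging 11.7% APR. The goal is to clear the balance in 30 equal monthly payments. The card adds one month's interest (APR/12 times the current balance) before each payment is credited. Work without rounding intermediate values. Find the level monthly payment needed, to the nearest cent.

Monthly rate r = 11.7%/12 = 0.975% = 0.00975.
Level-payment amortization: P = B₀·r / (1 − (1+r)^(−n)) = 3700.00·0.00975 / (1 − 1.00975^(−30)).
Denominator 1 − (1+r)^(−30) = 0.25254656.
P = 36.075 / 0.25254656 ≈ 142.84.

$142.84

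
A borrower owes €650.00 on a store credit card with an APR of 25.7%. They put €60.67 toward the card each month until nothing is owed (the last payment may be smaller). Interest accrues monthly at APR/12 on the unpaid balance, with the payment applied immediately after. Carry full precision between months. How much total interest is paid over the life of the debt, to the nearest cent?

Monthly rate r = 25.7%/12 = 2.14167% = 0.0214167.
Payoff takes n = ⌈−ln(1 − rB₀/P)/ln(1+r)⌉ = ⌈12.300⌉ = 13 payments; the last is €18.36.
Total paid = 12·€60.67 + €18.36 = €746.40.
Total interest = total paid − principal = €746.40 − €650.00 = €96.40.

€96.40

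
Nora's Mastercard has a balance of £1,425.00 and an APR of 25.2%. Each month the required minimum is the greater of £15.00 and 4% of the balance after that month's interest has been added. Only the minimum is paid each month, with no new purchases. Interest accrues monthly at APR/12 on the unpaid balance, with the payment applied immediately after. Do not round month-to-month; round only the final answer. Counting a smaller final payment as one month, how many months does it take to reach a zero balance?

Monthly rate r = 25.2%/12 = 2.1% = 0.021.
While 4% of the post-interest balance exceeds £15.00, each month B ← (B·(1+r))·(1 − 0.04), i.e. B shrinks by the factor (1+r)·0.96 = 0.98016.
This holds for months 1–68. Entering month 69 the balance is £364.76; 4% of the post-interest balance is now below £15.00, so the flat £15.00 minimum applies from here.
From month 69 a fixed £15.00 at rate r clears £364.76 in 35 more payments. Total: 68 + 35 = 103 months.

103 months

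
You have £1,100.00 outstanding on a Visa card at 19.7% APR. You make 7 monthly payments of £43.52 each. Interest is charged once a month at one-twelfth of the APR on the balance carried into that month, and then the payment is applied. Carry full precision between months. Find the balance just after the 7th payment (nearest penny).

Monthly rate r = 19.7%/12 = 1.64167% = 0.0164167.
Each month: B ← B·(1+r) − £43.52.
Month 1: interest £18.06; balance after payment £1,074.54.
Month 2: interest £17.64; balance after payment £1,048.66.
Month 3: interest £17.22; balance after payment £1,022.35.
Month 4: interest £16.78; balance after payment £995.62.
Month 5: interest £16.34; balance after payment £968.44.
Month 6: interest £15.90; balance after payment £940.82.
Month 7: interest £15.45; balance after payment £912.75.

£912.75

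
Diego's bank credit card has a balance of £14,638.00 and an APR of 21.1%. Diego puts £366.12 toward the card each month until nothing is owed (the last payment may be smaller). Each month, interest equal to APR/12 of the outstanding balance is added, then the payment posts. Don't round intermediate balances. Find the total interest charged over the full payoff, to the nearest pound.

£10,863

Monthly rate r = 21.1%/12 = 1.75833% = 0.0175833.
Payoff takes n = ⌈−ln(1 − rB₀/P)/ln(1+r)⌉ = ⌈69.651⌉ = 70 payments; the last is £238.89.
Total paid = 69·£366.12 + £238.89 = £25,501.17.
Total interest = total paid − principal = £25,501.17 − £14,638.00 = £10,863.17.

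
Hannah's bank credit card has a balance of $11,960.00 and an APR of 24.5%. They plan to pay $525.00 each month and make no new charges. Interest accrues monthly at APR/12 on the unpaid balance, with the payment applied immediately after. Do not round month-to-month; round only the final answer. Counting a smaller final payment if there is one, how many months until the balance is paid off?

31 payments

Monthly rate r = 24.5%/12 = 2.04167% = 0.0204167.
Recurrence: B ← B·(1+r) − $525.00.
Month 1: interest $244.18; balance after payment $11,679.18.
Month 2: interest $238.45; balance after payment $11,392.63.
Closed form: n = −ln(1 − rB₀/P)/ln(1+r) = −ln(0.53489)/ln(1.02042) ≈ 30.958, so the balance reaches zero during payment 31.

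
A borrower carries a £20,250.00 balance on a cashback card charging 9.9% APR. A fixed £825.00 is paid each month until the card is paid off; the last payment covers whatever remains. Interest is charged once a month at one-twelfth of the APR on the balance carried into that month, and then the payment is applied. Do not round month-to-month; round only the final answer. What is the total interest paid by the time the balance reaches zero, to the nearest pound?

Monthly rate r = 9.9%/12 = 0.825% = 0.00825.
Payoff takes n = ⌈−ln(1 − rB₀/P)/ln(1+r)⌉ = ⌈27.540⌉ = 28 payments; the last is £446.40.
Total paid = 27·£825.00 + £446.40 = £22,721.40.
Total interest = total paid − principal = £22,721.40 − £20,250.00 = £2,471.40.

£2,471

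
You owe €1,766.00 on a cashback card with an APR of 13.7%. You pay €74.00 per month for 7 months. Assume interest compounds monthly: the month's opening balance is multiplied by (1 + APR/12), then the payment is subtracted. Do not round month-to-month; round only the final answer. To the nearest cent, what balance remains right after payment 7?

€1,375.98

Monthly rate r = 13.7%/12 = 1.14167% = 0.0114167.
Each month: B ← B·(1+r) − €74.00.
Month 1: interest €20.16; balance after payment €1,712.16.
Month 2: interest €19.55; balance after payment €1,657.71.
Month 3: interest €18.93; balance after payment €1,602.63.
Month 4: interest €18.30; balance after payment €1,546.93.
Month 5: interest €17.66; balance after payment €1,490.59.
Month 6: interest €17.02; balance after payment €1,433.61.
Month 7: interest €16.37; balance after payment €1,375.98.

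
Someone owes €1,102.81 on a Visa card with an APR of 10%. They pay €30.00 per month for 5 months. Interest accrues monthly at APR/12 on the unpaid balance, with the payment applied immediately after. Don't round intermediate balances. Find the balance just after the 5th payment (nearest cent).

Monthly rate r = 10%/12 = 0.833333% = 0.00833333.
Each month: B ← B·(1+r) − €30.00.
Month 1: interest €9.19; balance after payment €1,082.00.
Month 2: interest €9.02; balance after payment €1,061.02.
Month 3: interest €8.84; balance after payment €1,039.86.
Month 4: interest €8.67; balance after payment €1,018.52.
Month 5: interest €8.49; balance after payment €997.01.

€997.01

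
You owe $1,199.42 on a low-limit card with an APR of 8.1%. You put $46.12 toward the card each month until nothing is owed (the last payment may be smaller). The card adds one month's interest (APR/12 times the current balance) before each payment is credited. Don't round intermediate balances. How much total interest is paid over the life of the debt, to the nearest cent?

$123.96

Monthly rate r = 8.1%/12 = 0.675% = 0.00675.
Payoff takes n = ⌈−ln(1 − rB₀/P)/ln(1+r)⌉ = ⌈28.694⌉ = 29 payments; the last is $32.02.
Total paid = 28·$46.12 + $32.02 = $1,323.38.
Total interest = total paid − principal = $1,323.38 − $1,199.42 = $123.96.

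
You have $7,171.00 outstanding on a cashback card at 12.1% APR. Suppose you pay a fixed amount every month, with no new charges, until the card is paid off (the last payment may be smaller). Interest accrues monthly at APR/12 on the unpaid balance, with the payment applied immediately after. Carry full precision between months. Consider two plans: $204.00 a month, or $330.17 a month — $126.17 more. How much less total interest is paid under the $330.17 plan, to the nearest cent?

Monthly rate r = 12.1%/12 = 1.00833% = 0.0100833.
At $204.00/mo: n = ⌈−ln(1 − rB₀/P)/ln(1+r)⌉ = 44 payments (last $127.10); total interest = total paid − $7,171.00 = $1,728.10.
At $330.17/mo: 25 payments (last $210.78); total interest $963.86.
Interest saved = $1,728.10 − $963.86 = $764.24.

$764.24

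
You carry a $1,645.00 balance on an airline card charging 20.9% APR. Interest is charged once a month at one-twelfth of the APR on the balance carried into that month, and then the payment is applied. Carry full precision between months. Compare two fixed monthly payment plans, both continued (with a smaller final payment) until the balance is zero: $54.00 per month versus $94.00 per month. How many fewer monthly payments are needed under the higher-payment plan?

Monthly rate r = 20.9%/12 = 1.74167% = 0.0174167.
At $54.00/mo: n = ⌈−ln(1 − rB₀/P)/ln(1+r)⌉ = 44 payments (last $43.08); total interest = total paid − $1,645.00 = $720.08.
At $94.00/mo: 22 payments (last $5.17); total interest $334.17.
Payments saved = 44 − 22 = 22.

22 fewer payments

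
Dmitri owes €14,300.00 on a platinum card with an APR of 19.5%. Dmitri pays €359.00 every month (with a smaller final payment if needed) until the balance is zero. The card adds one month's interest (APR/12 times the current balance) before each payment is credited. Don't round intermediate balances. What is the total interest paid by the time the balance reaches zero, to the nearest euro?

Monthly rate r = 19.5%/12 = 1.625% = 0.01625.
Payoff takes n = ⌈−ln(1 − rB₀/P)/ln(1+r)⌉ = ⌈64.648⌉ = 65 payments; the last is €233.44.
Total paid = 64·€359.00 + €233.44 = €23,209.44.
Total interest = total paid − principal = €23,209.44 − €14,300.00 = €8,909.44.

€8,909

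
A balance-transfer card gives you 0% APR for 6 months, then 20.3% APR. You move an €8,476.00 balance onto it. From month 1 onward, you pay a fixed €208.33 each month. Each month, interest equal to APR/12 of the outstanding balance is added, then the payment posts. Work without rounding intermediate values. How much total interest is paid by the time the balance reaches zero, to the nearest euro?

Promo months 1–6 at r₀ = 0%/12 = 0; months 7+ at r₁ = 20.3%/12 = 0.0169167.
After month 6 (no interest yet): B = €8,476.00 − 6·€208.33 = €7,226.02.
Then at r₁ with €208.33/mo: n₂ = −ln(1 − r₁·B/P)/ln(1+r₁) ≈ 52.68 → 53 more payments.
Total paid = 58·€208.33 + €142.24 = €12,225.38; interest = €12,225.38 − €8,476.00 = €3,749.38.

€3,749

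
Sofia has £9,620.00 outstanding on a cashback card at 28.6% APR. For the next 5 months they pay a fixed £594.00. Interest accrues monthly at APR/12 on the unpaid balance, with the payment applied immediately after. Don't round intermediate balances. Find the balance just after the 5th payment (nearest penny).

Monthly rate r = 28.6%/12 = 2.38333% = 0.0238333.
Each month: B ← B·(1+r) − £594.00.
Month 1: interest £229.28; balance after payment £9,255.28.
Month 2: interest £220.58; balance after payment £8,881.86.
Month 3: interest £211.68; balance after payment £8,499.55.
Month 4: interest £202.57; balance after payment £8,108.12.
Month 5: interest £193.24; balance after payment £7,707.36.

£7,707.36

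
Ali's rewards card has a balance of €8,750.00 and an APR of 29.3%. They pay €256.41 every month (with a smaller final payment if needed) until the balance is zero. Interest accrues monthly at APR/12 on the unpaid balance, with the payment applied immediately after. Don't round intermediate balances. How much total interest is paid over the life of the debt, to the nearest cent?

€10,288.16

Monthly rate r = 29.3%/12 = 2.44167% = 0.0244167.
Payoff takes n = ⌈−ln(1 − rB₀/P)/ln(1+r)⌉ = ⌈74.247⌉ = 75 payments; the last is €63.82.
Total paid = 74·€256.41 + €63.82 = €19,038.16.
Total interest = total paid − principal = €19,038.16 − €8,750.00 = €10,288.16.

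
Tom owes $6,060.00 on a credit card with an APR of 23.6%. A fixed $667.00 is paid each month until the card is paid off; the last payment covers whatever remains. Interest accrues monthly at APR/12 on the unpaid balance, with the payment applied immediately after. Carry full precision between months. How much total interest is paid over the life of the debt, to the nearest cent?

$682.05

Monthly rate r = 23.6%/12 = 1.96667% = 0.0196667.
Payoff takes n = ⌈−ln(1 − rB₀/P)/ln(1+r)⌉ = ⌈10.107⌉ = 11 payments; the last is $72.05.
Total paid = 10·$667.00 + $72.05 = $6,742.05.
Total interest = total paid − principal = $6,742.05 − $6,060.00 = $682.05.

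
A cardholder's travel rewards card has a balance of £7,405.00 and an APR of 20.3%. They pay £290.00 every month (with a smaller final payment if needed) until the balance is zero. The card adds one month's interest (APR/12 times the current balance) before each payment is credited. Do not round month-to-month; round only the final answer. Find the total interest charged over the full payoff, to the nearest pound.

£2,373

Monthly rate r = 20.3%/12 = 1.69167% = 0.0169167.
Payoff takes n = ⌈−ln(1 − rB₀/P)/ln(1+r)⌉ = ⌈33.714⌉ = 34 payments; the last is £207.60.
Total paid = 33·£290.00 + £207.60 = £9,777.60.
Total interest = total paid − principal = £9,777.60 − £7,405.00 = £2,372.60.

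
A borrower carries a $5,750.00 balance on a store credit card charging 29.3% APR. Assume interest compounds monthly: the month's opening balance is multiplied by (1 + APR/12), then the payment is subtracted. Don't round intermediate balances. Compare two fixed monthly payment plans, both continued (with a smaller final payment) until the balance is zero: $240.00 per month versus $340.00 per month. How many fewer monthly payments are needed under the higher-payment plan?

Monthly rate r = 29.3%/12 = 2.44167% = 0.0244167.
At $240.00/mo: n = ⌈−ln(1 − rB₀/P)/ln(1+r)⌉ = 37 payments (last $110.10); total interest = total paid − $5,750.00 = $3,000.10.
At $340.00/mo: 23 payments (last $27.02); total interest $1,757.02.
Payments saved = 37 − 23 = 14.

14 fewer payments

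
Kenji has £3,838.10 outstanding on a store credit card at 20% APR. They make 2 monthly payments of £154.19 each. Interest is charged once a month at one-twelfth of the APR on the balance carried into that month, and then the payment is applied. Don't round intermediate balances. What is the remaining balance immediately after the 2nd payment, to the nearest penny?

Monthly rate r = 20%/12 = 1.66667% = 0.0166667.
Each month: B ← B·(1+r) − £154.19.
Month 1: interest £63.97; balance after payment £3,747.88.
Month 2: interest £62.46; balance after payment £3,656.15.

£3,656.15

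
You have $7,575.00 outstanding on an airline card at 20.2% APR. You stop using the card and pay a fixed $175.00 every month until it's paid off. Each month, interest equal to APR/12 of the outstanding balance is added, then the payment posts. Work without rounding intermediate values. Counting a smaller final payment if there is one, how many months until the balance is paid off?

79 months

Monthly rate r = 20.2%/12 = 1.68333% = 0.0168333.
Recurrence: B ← B·(1+r) − $175.00.
Month 1: interest $127.51; balance after payment $7,527.51.
Month 2: interest $126.71; balance after payment $7,479.23.
Closed form: n = −ln(1 − rB₀/P)/ln(1+r) = −ln(0.27136)/ln(1.01683) ≈ 78.135, so the balance reaches zero during payment 79.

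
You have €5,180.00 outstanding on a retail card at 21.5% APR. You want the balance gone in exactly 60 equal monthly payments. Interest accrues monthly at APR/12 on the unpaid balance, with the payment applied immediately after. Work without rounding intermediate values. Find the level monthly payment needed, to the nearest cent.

Monthly rate r = 21.5%/12 = 1.79167% = 0.0179167.
Level-payment amortization: P = B₀·r / (1 − (1+r)^(−n)) = 5180.00·0.0179167 / (1 − 1.01792^(−60)).
Denominator 1 − (1+r)^(−60) = 0.65543871.
P = 92.8083 / 0.65543871 ≈ 141.60.

€141.60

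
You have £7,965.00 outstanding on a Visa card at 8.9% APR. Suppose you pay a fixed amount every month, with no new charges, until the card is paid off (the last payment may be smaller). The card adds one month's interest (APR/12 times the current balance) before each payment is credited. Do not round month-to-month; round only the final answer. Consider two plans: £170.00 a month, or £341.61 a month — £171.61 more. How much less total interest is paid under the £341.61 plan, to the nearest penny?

Monthly rate r = 8.9%/12 = 0.741667% = 0.00741667.
At £170.00/mo: n = ⌈−ln(1 − rB₀/P)/ln(1+r)⌉ = 58 payments (last £132.23); total interest = total paid − £7,965.00 = £1,857.23.
At £341.61/mo: 26 payments (last £237.45); total interest £812.70.
Interest saved = £1,857.23 − £812.70 = £1,044.53.

£1,044.53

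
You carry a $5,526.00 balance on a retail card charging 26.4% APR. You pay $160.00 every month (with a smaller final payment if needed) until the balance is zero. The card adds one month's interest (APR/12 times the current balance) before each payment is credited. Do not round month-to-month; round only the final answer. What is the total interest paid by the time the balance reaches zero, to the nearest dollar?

$4,962

Monthly rate r = 26.4%/12 = 2.2% = 0.022.
Payoff takes n = ⌈−ln(1 − rB₀/P)/ln(1+r)⌉ = ⌈65.546⌉ = 66 payments; the last is $87.86.
Total paid = 65·$160.00 + $87.86 = $10,487.86.
Total interest = total paid − principal = $10,487.86 − $5,526.00 = $4,961.86.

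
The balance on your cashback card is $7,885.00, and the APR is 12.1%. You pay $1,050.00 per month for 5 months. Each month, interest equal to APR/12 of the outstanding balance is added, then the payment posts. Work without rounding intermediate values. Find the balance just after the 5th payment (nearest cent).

$2,933.69

Monthly rate r = 12.1%/12 = 1.00833% = 0.0100833.
Each month: B ← B·(1+r) − $1,050.00.
Month 1: interest $79.51; balance after payment $6,914.51.
Month 2: interest $69.72; balance after payment $5,934.23.
Month 3: interest $59.84; balance after payment $4,944.07.
Month 4: interest $49.85; balance after payment $3,943.92.
Month 5: interest $39.77; balance after payment $2,933.69.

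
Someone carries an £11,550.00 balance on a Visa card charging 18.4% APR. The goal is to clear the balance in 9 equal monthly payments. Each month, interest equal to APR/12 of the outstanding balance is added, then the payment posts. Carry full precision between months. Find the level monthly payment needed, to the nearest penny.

Monthly rate r = 18.4%/12 = 1.53333% = 0.0153333.
Level-payment amortization: P = B₀·r / (1 − (1+r)^(−n)) = 11550.00·0.0153333 / (1 − 1.01533^(−9)).
Denominator 1 − (1+r)^(−9) = 0.127988522.
P = 177.1 / 0.127988522 ≈ 1383.72.

£1,383.72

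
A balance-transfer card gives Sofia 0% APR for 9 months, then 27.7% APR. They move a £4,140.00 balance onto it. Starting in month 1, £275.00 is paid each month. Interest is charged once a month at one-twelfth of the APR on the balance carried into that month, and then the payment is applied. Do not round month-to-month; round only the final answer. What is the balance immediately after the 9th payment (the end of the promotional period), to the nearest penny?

Promo months 1–9 at r₀ = 0%/12 = 0; months 10+ at r₁ = 27.7%/12 = 0.0230833.
After month 9 (no interest yet): B = £4,140.00 − 9·£275.00 = £1,665.00.

£1,665.00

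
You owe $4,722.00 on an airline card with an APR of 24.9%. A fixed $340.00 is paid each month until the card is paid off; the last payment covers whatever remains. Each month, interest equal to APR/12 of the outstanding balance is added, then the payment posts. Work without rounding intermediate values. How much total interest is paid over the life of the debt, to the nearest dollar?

$906

Monthly rate r = 24.9%/12 = 2.075% = 0.02075.
Payoff takes n = ⌈−ln(1 − rB₀/P)/ln(1+r)⌉ = ⌈16.552⌉ = 17 payments; the last is $188.41.
Total paid = 16·$340.00 + $188.41 = $5,628.41.
Total interest = total paid − principal = $5,628.41 − $4,722.00 = $906.41.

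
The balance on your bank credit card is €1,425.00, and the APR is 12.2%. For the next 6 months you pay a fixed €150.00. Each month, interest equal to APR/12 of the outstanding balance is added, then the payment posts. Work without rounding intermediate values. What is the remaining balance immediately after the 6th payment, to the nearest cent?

€590.98

Monthly rate r = 12.2%/12 = 1.01667% = 0.0101667.
Each month: B ← B·(1+r) − €150.00.
Month 1: interest €14.49; balance after payment €1,289.49.
Month 2: interest €13.11; balance after payment €1,152.60.
Month 3: interest €11.72; balance after payment €1,014.32.
Month 4: interest €10.31; balance after payment €874.63.
Month 5: interest €8.89; balance after payment €733.52.
Month 6: interest €7.46; balance after payment €590.98.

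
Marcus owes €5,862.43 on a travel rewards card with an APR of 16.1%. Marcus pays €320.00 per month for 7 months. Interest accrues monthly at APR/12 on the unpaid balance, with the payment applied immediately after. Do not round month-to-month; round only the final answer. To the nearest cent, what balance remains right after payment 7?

Monthly rate r = 16.1%/12 = 1.34167% = 0.0134167.
Each month: B ← B·(1+r) − €320.00.
Month 1: interest €78.65; balance after payment €5,621.08.
Month 2: interest €75.42; balance after payment €5,376.50.
Month 3: interest €72.13; balance after payment €5,128.64.
Month 4: interest €68.81; balance after payment €4,877.44.
Month 5: interest €65.44; balance after payment €4,622.88.
Month 6: interest €62.02; balance after payment €4,364.91.
Month 7: interest €58.56; balance after payment €4,103.47.

€4,103.47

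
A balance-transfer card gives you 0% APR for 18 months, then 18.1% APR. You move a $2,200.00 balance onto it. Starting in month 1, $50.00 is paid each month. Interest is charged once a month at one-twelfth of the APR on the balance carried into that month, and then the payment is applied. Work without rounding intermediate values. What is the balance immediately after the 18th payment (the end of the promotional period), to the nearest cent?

Promo months 1–18 at r₀ = 0%/12 = 0; months 19+ at r₁ = 18.1%/12 = 0.0150833.
After month 18 (no interest yet): B = $2,200.00 − 18·$50.00 = $1,300.00.

$1,300.00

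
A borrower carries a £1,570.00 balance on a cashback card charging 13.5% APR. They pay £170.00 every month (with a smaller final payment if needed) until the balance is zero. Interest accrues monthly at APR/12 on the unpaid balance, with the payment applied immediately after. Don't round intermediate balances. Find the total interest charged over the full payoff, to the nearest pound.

Monthly rate r = 13.5%/12 = 1.125% = 0.01125.
Payoff takes n = ⌈−ln(1 − rB₀/P)/ln(1+r)⌉ = ⌈9.806⌉ = 10 payments; the last is £137.14.
Total paid = 9·£170.00 + £137.14 = £1,667.14.
Total interest = total paid − principal = £1,667.14 − £1,570.00 = £97.14.

£97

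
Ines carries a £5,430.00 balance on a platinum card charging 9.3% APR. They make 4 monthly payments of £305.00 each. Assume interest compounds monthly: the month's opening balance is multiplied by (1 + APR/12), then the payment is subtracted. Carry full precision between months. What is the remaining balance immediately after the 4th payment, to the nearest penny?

£4,366.04

Monthly rate r = 9.3%/12 = 0.775% = 0.00775.
Each month: B ← B·(1+r) − £305.00.
Month 1: interest £42.08; balance after payment £5,167.08.
Month 2: interest £40.04; balance after payment £4,902.13.
Month 3: interest £37.99; balance after payment £4,635.12.
Month 4: interest £35.92; balance after payment £4,366.04.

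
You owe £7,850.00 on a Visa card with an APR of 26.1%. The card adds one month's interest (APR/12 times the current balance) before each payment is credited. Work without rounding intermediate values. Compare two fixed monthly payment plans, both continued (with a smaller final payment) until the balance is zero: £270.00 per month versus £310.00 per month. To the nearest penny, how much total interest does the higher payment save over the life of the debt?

£1,027.82

Monthly rate r = 26.1%/12 = 2.175% = 0.02175.
At £270.00/mo: n = ⌈−ln(1 − rB₀/P)/ln(1+r)⌉ = 47 payments (last £137.24); total interest = total paid − £7,850.00 = £4,707.24.
At £310.00/mo: 38 payments (last £59.42); total interest £3,679.42.
Interest saved = £4,707.24 − £3,679.42 = £1,027.82.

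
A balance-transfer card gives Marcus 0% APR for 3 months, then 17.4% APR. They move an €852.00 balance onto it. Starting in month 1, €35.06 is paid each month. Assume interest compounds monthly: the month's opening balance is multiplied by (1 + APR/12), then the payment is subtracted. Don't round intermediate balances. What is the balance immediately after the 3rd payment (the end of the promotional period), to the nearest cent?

€746.82

Promo months 1–3 at r₀ = 0%/12 = 0; months 4+ at r₁ = 17.4%/12 = 0.0145.
After month 3 (no interest yet): B = €852.00 − 3·€35.06 = €746.82.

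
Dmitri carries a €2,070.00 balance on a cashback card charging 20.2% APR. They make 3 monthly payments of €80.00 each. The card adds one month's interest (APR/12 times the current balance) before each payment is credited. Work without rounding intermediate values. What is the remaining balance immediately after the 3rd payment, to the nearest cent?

€1,932.24

Monthly rate r = 20.2%/12 = 1.68333% = 0.0168333.
Each month: B ← B·(1+r) − €80.00.
Month 1: interest €34.84; balance after payment €2,024.84.
Month 2: interest €34.08; balance after payment €1,978.93.
Month 3: interest €33.31; balance after payment €1,932.24.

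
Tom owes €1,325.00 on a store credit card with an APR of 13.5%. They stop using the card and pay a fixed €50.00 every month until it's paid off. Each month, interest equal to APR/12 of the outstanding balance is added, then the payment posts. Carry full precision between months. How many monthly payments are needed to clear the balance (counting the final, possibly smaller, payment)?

Monthly rate r = 13.5%/12 = 1.125% = 0.01125.
Recurrence: B ← B·(1+r) − €50.00.
Month 1: interest €14.91; balance after payment €1,289.91.
Month 2: interest €14.51; balance after payment €1,254.42.
Closed form: n = −ln(1 − rB₀/P)/ln(1+r) = −ln(0.70188)/ln(1.01125) ≈ 31.643, so the balance reaches zero during payment 32.

32 months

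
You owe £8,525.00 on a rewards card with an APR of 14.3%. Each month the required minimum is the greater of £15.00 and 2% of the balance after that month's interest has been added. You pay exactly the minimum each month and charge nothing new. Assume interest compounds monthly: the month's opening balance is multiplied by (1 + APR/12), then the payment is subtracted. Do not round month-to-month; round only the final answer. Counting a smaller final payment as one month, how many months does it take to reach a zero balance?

368 months

Monthly rate r = 14.3%/12 = 1.19167% = 0.0119167.
While 2% of the post-interest balance exceeds £15.00, each month B ← (B·(1+r))·(1 − 0.02), i.e. B shrinks by the factor (1+r)·0.98 = 0.99168.
This holds for months 1–293. Entering month 294 the balance is £736.79; 2% of the post-interest balance is now below £15.00, so the flat £15.00 minimum applies from here.
From month 294 a fixed £15.00 at rate r clears £736.79 in 75 more payments. Total: 293 + 75 = 368 months.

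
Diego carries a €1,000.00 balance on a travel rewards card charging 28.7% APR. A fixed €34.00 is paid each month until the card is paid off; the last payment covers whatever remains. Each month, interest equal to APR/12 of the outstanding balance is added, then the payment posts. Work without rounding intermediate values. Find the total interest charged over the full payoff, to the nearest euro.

€749

Monthly rate r = 28.7%/12 = 2.39167% = 0.0239167.
Payoff takes n = ⌈−ln(1 − rB₀/P)/ln(1+r)⌉ = ⌈51.427⌉ = 52 payments; the last is €14.61.
Total paid = 51·€34.00 + €14.61 = €1,748.61.
Total interest = total paid − principal = €1,748.61 − €1,000.00 = €748.61.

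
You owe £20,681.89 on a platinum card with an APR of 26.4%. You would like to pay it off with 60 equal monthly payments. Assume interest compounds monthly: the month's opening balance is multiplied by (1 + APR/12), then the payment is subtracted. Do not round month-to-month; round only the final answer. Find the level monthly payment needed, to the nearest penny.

£624.13

Monthly rate r = 26.4%/12 = 2.2% = 0.022.
Level-payment amortization: P = B₀·r / (1 − (1+r)^(−n)) = 20681.89·0.022 / (1 − 1.022^(−60)).
Denominator 1 − (1+r)^(−60) = 0.729014376.
P = 455.002 / 0.729014376 ≈ 624.13.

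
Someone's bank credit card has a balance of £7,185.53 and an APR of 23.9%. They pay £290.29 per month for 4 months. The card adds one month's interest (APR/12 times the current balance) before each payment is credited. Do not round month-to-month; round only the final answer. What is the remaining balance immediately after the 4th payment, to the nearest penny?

£6,578.99

Monthly rate r = 23.9%/12 = 1.99167% = 0.0199167.
Each month: B ← B·(1+r) − £290.29.
Month 1: interest £143.11; balance after payment £7,038.35.
Month 2: interest £140.18; balance after payment £6,888.24.
Month 3: interest £137.19; balance after payment £6,735.14.
Month 4: interest £134.14; balance after payment £6,578.99.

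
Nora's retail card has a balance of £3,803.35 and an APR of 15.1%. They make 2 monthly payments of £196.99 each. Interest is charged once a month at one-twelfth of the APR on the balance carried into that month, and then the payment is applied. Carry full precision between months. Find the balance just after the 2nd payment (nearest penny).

£3,503.21

Monthly rate r = 15.1%/12 = 1.25833% = 0.0125833.
Each month: B ← B·(1+r) − £196.99.
Month 1: interest £47.86; balance after payment £3,654.22.
Month 2: interest £45.98; balance after payment £3,503.21.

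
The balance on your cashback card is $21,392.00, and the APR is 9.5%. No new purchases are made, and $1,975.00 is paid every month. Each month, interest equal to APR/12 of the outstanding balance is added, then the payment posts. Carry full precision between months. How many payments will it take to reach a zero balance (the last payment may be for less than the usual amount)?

12 months

Monthly rate r = 9.5%/12 = 0.791667% = 0.00791667.
Recurrence: B ← B·(1+r) − $1,975.00.
Month 1: interest $169.35; balance after payment $19,586.35.
Month 2: interest $155.06; balance after payment $17,766.41.
Closed form: n = −ln(1 − rB₀/P)/ln(1+r) = −ln(0.91425)/ln(1.00792) ≈ 11.369, so the balance reaches zero during payment 12.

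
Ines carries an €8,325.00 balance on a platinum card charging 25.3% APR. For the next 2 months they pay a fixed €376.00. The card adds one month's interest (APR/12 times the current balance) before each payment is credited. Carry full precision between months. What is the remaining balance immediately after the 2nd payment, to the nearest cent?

Monthly rate r = 25.3%/12 = 2.10833% = 0.0210833.
Each month: B ← B·(1+r) − €376.00.
Month 1: interest €175.52; balance after payment €8,124.52.
Month 2: interest €171.29; balance after payment €7,919.81.

€7,919.81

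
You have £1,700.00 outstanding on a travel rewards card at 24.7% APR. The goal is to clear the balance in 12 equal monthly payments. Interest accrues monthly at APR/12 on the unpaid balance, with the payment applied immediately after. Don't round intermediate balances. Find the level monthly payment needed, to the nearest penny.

Monthly rate r = 24.7%/12 = 2.05833% = 0.0205833.
Level-payment amortization: P = B₀·r / (1 − (1+r)^(−n)) = 1700.00·0.0205833 / (1 − 1.02058^(−12)).
Denominator 1 − (1+r)^(−12) = 0.21689799.
P = 34.9917 / 0.21689799 ≈ 161.33.

£161.33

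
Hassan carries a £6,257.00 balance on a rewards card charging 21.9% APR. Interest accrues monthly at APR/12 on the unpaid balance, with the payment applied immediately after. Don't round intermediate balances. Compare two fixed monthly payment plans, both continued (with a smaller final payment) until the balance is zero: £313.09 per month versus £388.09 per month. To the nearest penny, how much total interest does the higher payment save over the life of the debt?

£375.86

Monthly rate r = 21.9%/12 = 1.825% = 0.01825.
At £313.09/mo: n = ⌈−ln(1 − rB₀/P)/ln(1+r)⌉ = 26 payments (last £27.11); total interest = total paid − £6,257.00 = £1,597.36.
At £388.09/mo: 20 payments (last £104.79); total interest £1,221.50.
Interest saved = £1,597.36 − £1,221.50 = £375.86.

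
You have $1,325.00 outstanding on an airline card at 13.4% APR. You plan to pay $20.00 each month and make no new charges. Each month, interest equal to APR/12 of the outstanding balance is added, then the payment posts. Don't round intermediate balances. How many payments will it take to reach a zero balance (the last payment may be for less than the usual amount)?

122 months

Monthly rate r = 13.4%/12 = 1.11667% = 0.0111667.
Recurrence: B ← B·(1+r) − $20.00.
Month 1: interest $14.80; balance after payment $1,319.80.
Month 2: interest $14.74; balance after payment $1,314.53.
Closed form: n = −ln(1 − rB₀/P)/ln(1+r) = −ln(0.26021)/ln(1.01117) ≈ 121.234, so the balance reaches zero during payment 122.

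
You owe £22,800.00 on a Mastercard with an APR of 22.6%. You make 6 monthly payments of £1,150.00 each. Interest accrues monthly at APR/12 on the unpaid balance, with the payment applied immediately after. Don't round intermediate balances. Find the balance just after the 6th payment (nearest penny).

£18,267.65

Monthly rate r = 22.6%/12 = 1.88333% = 0.0188333.
Each month: B ← B·(1+r) − £1,150.00.
Month 1: interest £429.40; balance after payment £22,079.40.
Month 2: interest £415.83; balance after payment £21,345.23.
Month 3: interest £402.00; balance after payment £20,597.23.
Month 4: interest £387.91; balance after payment £19,835.15.
Month 5: interest £373.56; balance after payment £19,058.71.
Month 6: interest £358.94; balance after payment £18,267.65.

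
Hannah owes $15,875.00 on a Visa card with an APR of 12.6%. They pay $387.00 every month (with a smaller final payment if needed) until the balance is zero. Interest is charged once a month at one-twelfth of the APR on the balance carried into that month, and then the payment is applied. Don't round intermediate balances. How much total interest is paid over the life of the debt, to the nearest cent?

$4,998.44

Monthly rate r = 12.6%/12 = 1.05% = 0.0105.
Payoff takes n = ⌈−ln(1 − rB₀/P)/ln(1+r)⌉ = ⌈53.936⌉ = 54 payments; the last is $362.44.
Total paid = 53·$387.00 + $362.44 = $20,873.44.
Total interest = total paid − principal = $20,873.44 − $15,875.00 = $4,998.44.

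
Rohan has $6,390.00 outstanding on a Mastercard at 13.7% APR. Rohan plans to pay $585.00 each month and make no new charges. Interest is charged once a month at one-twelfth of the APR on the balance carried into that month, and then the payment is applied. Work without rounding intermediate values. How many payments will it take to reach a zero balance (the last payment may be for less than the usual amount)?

12 months

Monthly rate r = 13.7%/12 = 1.14167% = 0.0114167.
Recurrence: B ← B·(1+r) − $585.00.
Month 1: interest $72.95; balance after payment $5,877.95.
Month 2: interest $67.11; balance after payment $5,360.06.
Closed form: n = −ln(1 − rB₀/P)/ln(1+r) = −ln(0.87529)/ln(1.01142) ≈ 11.733, so the balance reaches zero during payment 12.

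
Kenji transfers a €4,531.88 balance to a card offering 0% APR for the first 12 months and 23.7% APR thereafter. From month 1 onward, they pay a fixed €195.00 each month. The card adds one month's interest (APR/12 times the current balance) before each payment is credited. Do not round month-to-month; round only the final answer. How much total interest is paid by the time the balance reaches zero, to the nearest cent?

Promo months 1–12 at r₀ = 0%/12 = 0; months 13+ at r₁ = 23.7%/12 = 0.01975.
After month 12 (no interest yet): B = €4,531.88 − 12·€195.00 = €2,191.88.
Then at r₁ with €195.00/mo: n₂ = −ln(1 − r₁·B/P)/ln(1+r₁) ≈ 12.84 → 13 more payments.
Total paid = 24·€195.00 + €163.14 = €4,843.14; interest = €4,843.14 − €4,531.88 = €311.26.

€311.26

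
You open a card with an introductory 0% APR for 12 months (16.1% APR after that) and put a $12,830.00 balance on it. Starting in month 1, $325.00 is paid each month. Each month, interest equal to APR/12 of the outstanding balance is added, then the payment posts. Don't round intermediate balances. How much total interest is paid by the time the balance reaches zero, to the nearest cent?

$2,285.37

Promo months 1–12 at r₀ = 0%/12 = 0; months 13+ at r₁ = 16.1%/12 = 0.0134167.
After month 12 (no interest yet): B = $12,830.00 − 12·$325.00 = $8,930.00.
Then at r₁ with $325.00/mo: n₂ = −ln(1 − r₁·B/P)/ln(1+r₁) ≈ 34.51 → 35 more payments.
Total paid = 46·$325.00 + $165.37 = $15,115.37; interest = $15,115.37 − $12,830.00 = $2,285.37.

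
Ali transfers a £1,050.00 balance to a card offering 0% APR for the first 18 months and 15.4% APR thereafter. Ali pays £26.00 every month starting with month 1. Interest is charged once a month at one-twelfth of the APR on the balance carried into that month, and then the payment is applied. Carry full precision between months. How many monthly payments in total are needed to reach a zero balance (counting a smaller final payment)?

Promo months 1–18 at r₀ = 0%/12 = 0; months 19+ at r₁ = 15.4%/12 = 0.0128333.
After month 18 (no interest yet): B = £1,050.00 − 18·£26.00 = £582.00.
Then at r₁ with £26.00/mo: n₂ = −ln(1 − r₁·B/P)/ln(1+r₁) ≈ 26.56 → 27 more payments.

45 payments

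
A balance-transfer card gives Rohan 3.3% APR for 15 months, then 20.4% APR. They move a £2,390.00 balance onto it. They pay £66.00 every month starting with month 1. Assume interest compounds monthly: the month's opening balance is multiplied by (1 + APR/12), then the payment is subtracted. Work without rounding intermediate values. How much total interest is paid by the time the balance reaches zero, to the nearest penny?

Promo months 1–15 at r₀ = 3.3%/12 = 0.00275; months 16+ at r₁ = 20.4%/12 = 0.017.
After month 15: iterate B ← B·(1+r₀) − £66.00 for 15 months → £1,481.22.
Then at r₁ with £66.00/mo: n₂ = −ln(1 − r₁·B/P)/ln(1+r₁) ≈ 28.50 → 29 more payments.
Total paid = 43·£66.00 + £33.43 = £2,871.43; interest = £2,871.43 − £2,390.00 = £481.43.

£481.43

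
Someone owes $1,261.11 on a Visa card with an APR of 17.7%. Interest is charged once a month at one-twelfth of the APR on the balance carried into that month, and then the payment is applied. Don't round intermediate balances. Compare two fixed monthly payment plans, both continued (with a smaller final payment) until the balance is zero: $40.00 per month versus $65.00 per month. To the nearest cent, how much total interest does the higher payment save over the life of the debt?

Monthly rate r = 17.7%/12 = 1.475% = 0.01475.
At $40.00/mo: n = ⌈−ln(1 − rB₀/P)/ln(1+r)⌉ = 43 payments (last $28.95); total interest = total paid − $1,261.11 = $447.84.
At $65.00/mo: 24 payments (last $1.54); total interest $235.43.
Interest saved = $447.84 − $235.43 = $212.41.

$212.41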